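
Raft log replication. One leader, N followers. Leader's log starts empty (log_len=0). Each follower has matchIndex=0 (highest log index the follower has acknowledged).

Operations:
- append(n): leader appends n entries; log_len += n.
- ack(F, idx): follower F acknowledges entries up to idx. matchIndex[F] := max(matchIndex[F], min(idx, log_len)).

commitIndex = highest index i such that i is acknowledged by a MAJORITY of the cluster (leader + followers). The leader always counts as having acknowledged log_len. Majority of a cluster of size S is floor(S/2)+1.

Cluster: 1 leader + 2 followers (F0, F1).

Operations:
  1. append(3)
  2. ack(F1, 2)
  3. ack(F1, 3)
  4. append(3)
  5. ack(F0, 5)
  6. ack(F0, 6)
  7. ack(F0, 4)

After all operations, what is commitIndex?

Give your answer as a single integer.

Answer: 6

Derivation:
Op 1: append 3 -> log_len=3
Op 2: F1 acks idx 2 -> match: F0=0 F1=2; commitIndex=2
Op 3: F1 acks idx 3 -> match: F0=0 F1=3; commitIndex=3
Op 4: append 3 -> log_len=6
Op 5: F0 acks idx 5 -> match: F0=5 F1=3; commitIndex=5
Op 6: F0 acks idx 6 -> match: F0=6 F1=3; commitIndex=6
Op 7: F0 acks idx 4 -> match: F0=6 F1=3; commitIndex=6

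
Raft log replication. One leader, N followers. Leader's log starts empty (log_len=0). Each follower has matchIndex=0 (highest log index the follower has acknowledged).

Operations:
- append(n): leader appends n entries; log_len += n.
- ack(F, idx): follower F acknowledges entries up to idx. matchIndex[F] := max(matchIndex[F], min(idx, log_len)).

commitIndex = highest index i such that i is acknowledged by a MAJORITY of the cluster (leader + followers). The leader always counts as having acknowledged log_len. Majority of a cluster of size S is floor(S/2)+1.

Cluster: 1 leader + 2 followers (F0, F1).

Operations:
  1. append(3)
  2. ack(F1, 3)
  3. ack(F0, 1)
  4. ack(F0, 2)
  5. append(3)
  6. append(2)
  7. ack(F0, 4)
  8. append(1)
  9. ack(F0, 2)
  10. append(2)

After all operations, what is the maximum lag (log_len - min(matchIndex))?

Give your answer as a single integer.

Answer: 8

Derivation:
Op 1: append 3 -> log_len=3
Op 2: F1 acks idx 3 -> match: F0=0 F1=3; commitIndex=3
Op 3: F0 acks idx 1 -> match: F0=1 F1=3; commitIndex=3
Op 4: F0 acks idx 2 -> match: F0=2 F1=3; commitIndex=3
Op 5: append 3 -> log_len=6
Op 6: append 2 -> log_len=8
Op 7: F0 acks idx 4 -> match: F0=4 F1=3; commitIndex=4
Op 8: append 1 -> log_len=9
Op 9: F0 acks idx 2 -> match: F0=4 F1=3; commitIndex=4
Op 10: append 2 -> log_len=11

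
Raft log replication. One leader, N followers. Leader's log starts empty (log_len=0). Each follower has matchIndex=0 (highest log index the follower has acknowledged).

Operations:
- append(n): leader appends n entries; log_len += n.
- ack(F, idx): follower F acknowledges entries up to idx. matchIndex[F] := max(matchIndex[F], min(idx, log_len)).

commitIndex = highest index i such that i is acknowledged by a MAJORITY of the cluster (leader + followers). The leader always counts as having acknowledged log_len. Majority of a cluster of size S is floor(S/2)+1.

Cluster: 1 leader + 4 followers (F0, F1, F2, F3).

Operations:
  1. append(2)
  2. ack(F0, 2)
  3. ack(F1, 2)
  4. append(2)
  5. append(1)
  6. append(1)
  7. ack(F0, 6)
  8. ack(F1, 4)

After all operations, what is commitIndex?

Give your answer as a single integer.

Answer: 4

Derivation:
Op 1: append 2 -> log_len=2
Op 2: F0 acks idx 2 -> match: F0=2 F1=0 F2=0 F3=0; commitIndex=0
Op 3: F1 acks idx 2 -> match: F0=2 F1=2 F2=0 F3=0; commitIndex=2
Op 4: append 2 -> log_len=4
Op 5: append 1 -> log_len=5
Op 6: append 1 -> log_len=6
Op 7: F0 acks idx 6 -> match: F0=6 F1=2 F2=0 F3=0; commitIndex=2
Op 8: F1 acks idx 4 -> match: F0=6 F1=4 F2=0 F3=0; commitIndex=4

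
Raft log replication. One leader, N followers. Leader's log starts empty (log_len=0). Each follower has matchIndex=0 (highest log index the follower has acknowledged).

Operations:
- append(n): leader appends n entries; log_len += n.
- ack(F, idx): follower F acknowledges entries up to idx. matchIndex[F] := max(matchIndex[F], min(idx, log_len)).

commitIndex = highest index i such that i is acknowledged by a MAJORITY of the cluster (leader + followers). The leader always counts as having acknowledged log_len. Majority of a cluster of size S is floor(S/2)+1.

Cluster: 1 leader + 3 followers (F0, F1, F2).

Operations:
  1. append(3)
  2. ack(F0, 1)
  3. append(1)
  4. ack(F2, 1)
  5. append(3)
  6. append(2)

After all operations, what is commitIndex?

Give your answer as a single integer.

Op 1: append 3 -> log_len=3
Op 2: F0 acks idx 1 -> match: F0=1 F1=0 F2=0; commitIndex=0
Op 3: append 1 -> log_len=4
Op 4: F2 acks idx 1 -> match: F0=1 F1=0 F2=1; commitIndex=1
Op 5: append 3 -> log_len=7
Op 6: append 2 -> log_len=9

Answer: 1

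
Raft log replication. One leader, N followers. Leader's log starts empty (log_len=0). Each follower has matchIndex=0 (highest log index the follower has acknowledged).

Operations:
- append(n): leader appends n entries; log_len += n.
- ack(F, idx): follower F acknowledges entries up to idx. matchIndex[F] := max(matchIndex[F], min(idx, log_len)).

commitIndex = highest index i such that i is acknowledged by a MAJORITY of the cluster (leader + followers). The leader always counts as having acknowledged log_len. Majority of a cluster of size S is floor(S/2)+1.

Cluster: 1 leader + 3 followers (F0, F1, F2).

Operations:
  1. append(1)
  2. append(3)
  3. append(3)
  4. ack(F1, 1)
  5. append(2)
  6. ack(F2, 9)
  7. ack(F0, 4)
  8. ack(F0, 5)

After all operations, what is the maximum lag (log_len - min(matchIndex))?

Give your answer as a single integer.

Answer: 8

Derivation:
Op 1: append 1 -> log_len=1
Op 2: append 3 -> log_len=4
Op 3: append 3 -> log_len=7
Op 4: F1 acks idx 1 -> match: F0=0 F1=1 F2=0; commitIndex=0
Op 5: append 2 -> log_len=9
Op 6: F2 acks idx 9 -> match: F0=0 F1=1 F2=9; commitIndex=1
Op 7: F0 acks idx 4 -> match: F0=4 F1=1 F2=9; commitIndex=4
Op 8: F0 acks idx 5 -> match: F0=5 F1=1 F2=9; commitIndex=5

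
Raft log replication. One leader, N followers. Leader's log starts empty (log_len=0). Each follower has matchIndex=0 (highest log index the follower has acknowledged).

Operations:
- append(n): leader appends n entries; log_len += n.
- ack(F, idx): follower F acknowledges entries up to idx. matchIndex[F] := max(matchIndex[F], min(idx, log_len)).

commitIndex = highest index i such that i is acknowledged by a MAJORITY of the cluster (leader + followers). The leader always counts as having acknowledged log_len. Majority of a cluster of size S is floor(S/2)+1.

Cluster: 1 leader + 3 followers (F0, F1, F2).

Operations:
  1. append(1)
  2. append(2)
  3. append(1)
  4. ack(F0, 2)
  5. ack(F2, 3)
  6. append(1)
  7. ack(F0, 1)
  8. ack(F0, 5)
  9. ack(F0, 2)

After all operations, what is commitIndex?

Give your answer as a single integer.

Op 1: append 1 -> log_len=1
Op 2: append 2 -> log_len=3
Op 3: append 1 -> log_len=4
Op 4: F0 acks idx 2 -> match: F0=2 F1=0 F2=0; commitIndex=0
Op 5: F2 acks idx 3 -> match: F0=2 F1=0 F2=3; commitIndex=2
Op 6: append 1 -> log_len=5
Op 7: F0 acks idx 1 -> match: F0=2 F1=0 F2=3; commitIndex=2
Op 8: F0 acks idx 5 -> match: F0=5 F1=0 F2=3; commitIndex=3
Op 9: F0 acks idx 2 -> match: F0=5 F1=0 F2=3; commitIndex=3

Answer: 3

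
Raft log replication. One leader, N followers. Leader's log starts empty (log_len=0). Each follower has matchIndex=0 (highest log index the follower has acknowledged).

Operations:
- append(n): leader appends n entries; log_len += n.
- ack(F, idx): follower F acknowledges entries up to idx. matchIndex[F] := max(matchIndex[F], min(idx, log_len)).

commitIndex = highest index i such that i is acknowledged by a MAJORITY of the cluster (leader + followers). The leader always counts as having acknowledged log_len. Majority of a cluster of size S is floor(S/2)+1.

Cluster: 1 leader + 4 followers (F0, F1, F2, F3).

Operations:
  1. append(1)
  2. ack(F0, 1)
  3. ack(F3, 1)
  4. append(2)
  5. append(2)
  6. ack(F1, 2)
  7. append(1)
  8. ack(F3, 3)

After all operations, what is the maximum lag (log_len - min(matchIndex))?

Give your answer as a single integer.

Answer: 6

Derivation:
Op 1: append 1 -> log_len=1
Op 2: F0 acks idx 1 -> match: F0=1 F1=0 F2=0 F3=0; commitIndex=0
Op 3: F3 acks idx 1 -> match: F0=1 F1=0 F2=0 F3=1; commitIndex=1
Op 4: append 2 -> log_len=3
Op 5: append 2 -> log_len=5
Op 6: F1 acks idx 2 -> match: F0=1 F1=2 F2=0 F3=1; commitIndex=1
Op 7: append 1 -> log_len=6
Op 8: F3 acks idx 3 -> match: F0=1 F1=2 F2=0 F3=3; commitIndex=2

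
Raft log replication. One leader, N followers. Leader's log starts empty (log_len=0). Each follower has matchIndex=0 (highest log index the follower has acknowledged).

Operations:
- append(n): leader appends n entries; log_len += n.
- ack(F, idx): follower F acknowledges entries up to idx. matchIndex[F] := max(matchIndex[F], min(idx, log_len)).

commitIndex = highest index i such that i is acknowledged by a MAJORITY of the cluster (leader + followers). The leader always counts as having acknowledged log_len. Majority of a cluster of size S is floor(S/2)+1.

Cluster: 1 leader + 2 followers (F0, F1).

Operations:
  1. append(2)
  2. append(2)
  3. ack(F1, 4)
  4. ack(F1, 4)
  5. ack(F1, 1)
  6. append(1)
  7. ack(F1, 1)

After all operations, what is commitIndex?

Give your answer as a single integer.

Answer: 4

Derivation:
Op 1: append 2 -> log_len=2
Op 2: append 2 -> log_len=4
Op 3: F1 acks idx 4 -> match: F0=0 F1=4; commitIndex=4
Op 4: F1 acks idx 4 -> match: F0=0 F1=4; commitIndex=4
Op 5: F1 acks idx 1 -> match: F0=0 F1=4; commitIndex=4
Op 6: append 1 -> log_len=5
Op 7: F1 acks idx 1 -> match: F0=0 F1=4; commitIndex=4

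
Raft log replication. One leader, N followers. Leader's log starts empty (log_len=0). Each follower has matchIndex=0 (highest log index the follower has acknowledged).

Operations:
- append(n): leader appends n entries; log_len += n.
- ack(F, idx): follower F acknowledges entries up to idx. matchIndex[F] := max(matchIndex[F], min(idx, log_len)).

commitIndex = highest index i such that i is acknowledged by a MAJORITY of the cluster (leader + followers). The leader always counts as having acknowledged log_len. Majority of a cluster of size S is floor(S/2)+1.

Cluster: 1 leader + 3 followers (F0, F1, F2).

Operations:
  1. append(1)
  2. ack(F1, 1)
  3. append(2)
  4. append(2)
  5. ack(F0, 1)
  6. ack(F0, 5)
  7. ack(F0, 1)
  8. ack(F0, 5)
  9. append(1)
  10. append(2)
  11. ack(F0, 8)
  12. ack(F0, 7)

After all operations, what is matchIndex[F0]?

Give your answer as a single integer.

Op 1: append 1 -> log_len=1
Op 2: F1 acks idx 1 -> match: F0=0 F1=1 F2=0; commitIndex=0
Op 3: append 2 -> log_len=3
Op 4: append 2 -> log_len=5
Op 5: F0 acks idx 1 -> match: F0=1 F1=1 F2=0; commitIndex=1
Op 6: F0 acks idx 5 -> match: F0=5 F1=1 F2=0; commitIndex=1
Op 7: F0 acks idx 1 -> match: F0=5 F1=1 F2=0; commitIndex=1
Op 8: F0 acks idx 5 -> match: F0=5 F1=1 F2=0; commitIndex=1
Op 9: append 1 -> log_len=6
Op 10: append 2 -> log_len=8
Op 11: F0 acks idx 8 -> match: F0=8 F1=1 F2=0; commitIndex=1
Op 12: F0 acks idx 7 -> match: F0=8 F1=1 F2=0; commitIndex=1

Answer: 8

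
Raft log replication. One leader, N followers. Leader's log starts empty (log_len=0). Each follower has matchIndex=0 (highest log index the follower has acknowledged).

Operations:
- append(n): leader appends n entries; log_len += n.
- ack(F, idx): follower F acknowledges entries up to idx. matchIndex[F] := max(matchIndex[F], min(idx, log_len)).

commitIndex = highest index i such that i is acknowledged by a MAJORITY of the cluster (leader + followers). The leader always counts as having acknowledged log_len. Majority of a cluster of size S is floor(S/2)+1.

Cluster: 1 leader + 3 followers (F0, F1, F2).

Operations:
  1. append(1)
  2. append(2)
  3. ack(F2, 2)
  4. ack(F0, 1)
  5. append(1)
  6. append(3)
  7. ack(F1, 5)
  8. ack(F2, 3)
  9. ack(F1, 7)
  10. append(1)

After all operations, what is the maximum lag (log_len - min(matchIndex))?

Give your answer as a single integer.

Op 1: append 1 -> log_len=1
Op 2: append 2 -> log_len=3
Op 3: F2 acks idx 2 -> match: F0=0 F1=0 F2=2; commitIndex=0
Op 4: F0 acks idx 1 -> match: F0=1 F1=0 F2=2; commitIndex=1
Op 5: append 1 -> log_len=4
Op 6: append 3 -> log_len=7
Op 7: F1 acks idx 5 -> match: F0=1 F1=5 F2=2; commitIndex=2
Op 8: F2 acks idx 3 -> match: F0=1 F1=5 F2=3; commitIndex=3
Op 9: F1 acks idx 7 -> match: F0=1 F1=7 F2=3; commitIndex=3
Op 10: append 1 -> log_len=8

Answer: 7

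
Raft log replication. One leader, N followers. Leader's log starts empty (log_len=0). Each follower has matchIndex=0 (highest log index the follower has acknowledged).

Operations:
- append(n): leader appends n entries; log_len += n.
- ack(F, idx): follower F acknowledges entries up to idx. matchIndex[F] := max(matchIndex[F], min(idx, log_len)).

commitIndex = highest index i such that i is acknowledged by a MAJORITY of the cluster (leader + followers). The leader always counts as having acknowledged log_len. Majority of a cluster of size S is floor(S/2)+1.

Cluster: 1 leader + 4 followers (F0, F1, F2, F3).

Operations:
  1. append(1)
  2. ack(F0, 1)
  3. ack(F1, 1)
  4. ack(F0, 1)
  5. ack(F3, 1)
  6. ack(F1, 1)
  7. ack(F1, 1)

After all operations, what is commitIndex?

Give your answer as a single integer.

Answer: 1

Derivation:
Op 1: append 1 -> log_len=1
Op 2: F0 acks idx 1 -> match: F0=1 F1=0 F2=0 F3=0; commitIndex=0
Op 3: F1 acks idx 1 -> match: F0=1 F1=1 F2=0 F3=0; commitIndex=1
Op 4: F0 acks idx 1 -> match: F0=1 F1=1 F2=0 F3=0; commitIndex=1
Op 5: F3 acks idx 1 -> match: F0=1 F1=1 F2=0 F3=1; commitIndex=1
Op 6: F1 acks idx 1 -> match: F0=1 F1=1 F2=0 F3=1; commitIndex=1
Op 7: F1 acks idx 1 -> match: F0=1 F1=1 F2=0 F3=1; commitIndex=1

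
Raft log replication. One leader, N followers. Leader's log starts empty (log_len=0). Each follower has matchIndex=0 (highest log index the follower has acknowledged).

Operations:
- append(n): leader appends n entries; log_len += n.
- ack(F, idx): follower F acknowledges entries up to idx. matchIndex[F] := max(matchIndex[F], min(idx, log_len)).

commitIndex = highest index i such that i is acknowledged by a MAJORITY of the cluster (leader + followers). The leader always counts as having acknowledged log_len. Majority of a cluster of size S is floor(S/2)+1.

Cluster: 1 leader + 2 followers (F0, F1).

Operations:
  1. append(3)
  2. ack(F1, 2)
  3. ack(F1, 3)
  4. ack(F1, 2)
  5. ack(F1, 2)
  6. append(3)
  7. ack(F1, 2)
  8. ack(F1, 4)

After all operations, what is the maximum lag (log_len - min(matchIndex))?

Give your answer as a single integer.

Answer: 6

Derivation:
Op 1: append 3 -> log_len=3
Op 2: F1 acks idx 2 -> match: F0=0 F1=2; commitIndex=2
Op 3: F1 acks idx 3 -> match: F0=0 F1=3; commitIndex=3
Op 4: F1 acks idx 2 -> match: F0=0 F1=3; commitIndex=3
Op 5: F1 acks idx 2 -> match: F0=0 F1=3; commitIndex=3
Op 6: append 3 -> log_len=6
Op 7: F1 acks idx 2 -> match: F0=0 F1=3; commitIndex=3
Op 8: F1 acks idx 4 -> match: F0=0 F1=4; commitIndex=4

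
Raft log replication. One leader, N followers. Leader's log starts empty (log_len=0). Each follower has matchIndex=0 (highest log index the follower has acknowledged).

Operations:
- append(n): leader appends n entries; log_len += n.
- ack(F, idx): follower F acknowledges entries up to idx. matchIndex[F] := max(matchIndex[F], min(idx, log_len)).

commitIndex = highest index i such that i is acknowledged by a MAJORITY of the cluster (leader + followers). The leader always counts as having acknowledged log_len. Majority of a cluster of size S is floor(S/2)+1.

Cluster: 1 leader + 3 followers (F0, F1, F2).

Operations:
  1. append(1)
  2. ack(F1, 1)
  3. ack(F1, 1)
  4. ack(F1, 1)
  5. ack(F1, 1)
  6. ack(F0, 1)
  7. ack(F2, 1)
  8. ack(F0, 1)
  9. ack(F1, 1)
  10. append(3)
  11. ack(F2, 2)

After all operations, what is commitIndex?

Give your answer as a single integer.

Op 1: append 1 -> log_len=1
Op 2: F1 acks idx 1 -> match: F0=0 F1=1 F2=0; commitIndex=0
Op 3: F1 acks idx 1 -> match: F0=0 F1=1 F2=0; commitIndex=0
Op 4: F1 acks idx 1 -> match: F0=0 F1=1 F2=0; commitIndex=0
Op 5: F1 acks idx 1 -> match: F0=0 F1=1 F2=0; commitIndex=0
Op 6: F0 acks idx 1 -> match: F0=1 F1=1 F2=0; commitIndex=1
Op 7: F2 acks idx 1 -> match: F0=1 F1=1 F2=1; commitIndex=1
Op 8: F0 acks idx 1 -> match: F0=1 F1=1 F2=1; commitIndex=1
Op 9: F1 acks idx 1 -> match: F0=1 F1=1 F2=1; commitIndex=1
Op 10: append 3 -> log_len=4
Op 11: F2 acks idx 2 -> match: F0=1 F1=1 F2=2; commitIndex=1

Answer: 1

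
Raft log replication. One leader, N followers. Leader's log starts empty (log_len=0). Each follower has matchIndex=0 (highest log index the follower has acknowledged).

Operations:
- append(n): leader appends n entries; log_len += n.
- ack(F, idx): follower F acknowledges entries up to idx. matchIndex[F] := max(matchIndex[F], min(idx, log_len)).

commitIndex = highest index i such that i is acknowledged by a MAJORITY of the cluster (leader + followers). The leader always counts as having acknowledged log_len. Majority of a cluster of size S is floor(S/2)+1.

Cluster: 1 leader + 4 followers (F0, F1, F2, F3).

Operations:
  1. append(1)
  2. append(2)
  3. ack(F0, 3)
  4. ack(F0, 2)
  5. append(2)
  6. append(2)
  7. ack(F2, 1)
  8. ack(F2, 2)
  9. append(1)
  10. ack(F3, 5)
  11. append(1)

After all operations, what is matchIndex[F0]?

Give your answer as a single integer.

Op 1: append 1 -> log_len=1
Op 2: append 2 -> log_len=3
Op 3: F0 acks idx 3 -> match: F0=3 F1=0 F2=0 F3=0; commitIndex=0
Op 4: F0 acks idx 2 -> match: F0=3 F1=0 F2=0 F3=0; commitIndex=0
Op 5: append 2 -> log_len=5
Op 6: append 2 -> log_len=7
Op 7: F2 acks idx 1 -> match: F0=3 F1=0 F2=1 F3=0; commitIndex=1
Op 8: F2 acks idx 2 -> match: F0=3 F1=0 F2=2 F3=0; commitIndex=2
Op 9: append 1 -> log_len=8
Op 10: F3 acks idx 5 -> match: F0=3 F1=0 F2=2 F3=5; commitIndex=3
Op 11: append 1 -> log_len=9

Answer: 3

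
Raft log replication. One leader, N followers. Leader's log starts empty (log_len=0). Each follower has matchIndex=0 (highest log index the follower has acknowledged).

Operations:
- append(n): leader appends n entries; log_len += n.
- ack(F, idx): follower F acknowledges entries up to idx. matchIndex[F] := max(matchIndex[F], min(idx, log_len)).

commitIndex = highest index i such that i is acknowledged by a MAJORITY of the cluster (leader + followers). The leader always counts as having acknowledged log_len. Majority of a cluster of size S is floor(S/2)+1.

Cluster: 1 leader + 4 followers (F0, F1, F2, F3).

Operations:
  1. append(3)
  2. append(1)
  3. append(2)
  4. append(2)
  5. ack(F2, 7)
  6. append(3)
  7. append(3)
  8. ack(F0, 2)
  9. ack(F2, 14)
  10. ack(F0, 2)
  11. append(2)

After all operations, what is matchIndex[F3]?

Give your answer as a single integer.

Op 1: append 3 -> log_len=3
Op 2: append 1 -> log_len=4
Op 3: append 2 -> log_len=6
Op 4: append 2 -> log_len=8
Op 5: F2 acks idx 7 -> match: F0=0 F1=0 F2=7 F3=0; commitIndex=0
Op 6: append 3 -> log_len=11
Op 7: append 3 -> log_len=14
Op 8: F0 acks idx 2 -> match: F0=2 F1=0 F2=7 F3=0; commitIndex=2
Op 9: F2 acks idx 14 -> match: F0=2 F1=0 F2=14 F3=0; commitIndex=2
Op 10: F0 acks idx 2 -> match: F0=2 F1=0 F2=14 F3=0; commitIndex=2
Op 11: append 2 -> log_len=16

Answer: 0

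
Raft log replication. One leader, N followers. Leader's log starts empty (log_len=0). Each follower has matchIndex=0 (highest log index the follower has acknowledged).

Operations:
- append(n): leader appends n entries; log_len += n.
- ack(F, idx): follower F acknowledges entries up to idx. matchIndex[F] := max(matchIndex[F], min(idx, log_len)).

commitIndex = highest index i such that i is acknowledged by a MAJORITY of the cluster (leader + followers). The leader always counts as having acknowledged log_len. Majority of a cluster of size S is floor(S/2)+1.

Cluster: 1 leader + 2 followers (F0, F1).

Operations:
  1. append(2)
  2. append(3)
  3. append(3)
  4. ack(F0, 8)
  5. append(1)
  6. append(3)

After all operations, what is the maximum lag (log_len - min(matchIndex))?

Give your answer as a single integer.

Answer: 12

Derivation:
Op 1: append 2 -> log_len=2
Op 2: append 3 -> log_len=5
Op 3: append 3 -> log_len=8
Op 4: F0 acks idx 8 -> match: F0=8 F1=0; commitIndex=8
Op 5: append 1 -> log_len=9
Op 6: append 3 -> log_len=12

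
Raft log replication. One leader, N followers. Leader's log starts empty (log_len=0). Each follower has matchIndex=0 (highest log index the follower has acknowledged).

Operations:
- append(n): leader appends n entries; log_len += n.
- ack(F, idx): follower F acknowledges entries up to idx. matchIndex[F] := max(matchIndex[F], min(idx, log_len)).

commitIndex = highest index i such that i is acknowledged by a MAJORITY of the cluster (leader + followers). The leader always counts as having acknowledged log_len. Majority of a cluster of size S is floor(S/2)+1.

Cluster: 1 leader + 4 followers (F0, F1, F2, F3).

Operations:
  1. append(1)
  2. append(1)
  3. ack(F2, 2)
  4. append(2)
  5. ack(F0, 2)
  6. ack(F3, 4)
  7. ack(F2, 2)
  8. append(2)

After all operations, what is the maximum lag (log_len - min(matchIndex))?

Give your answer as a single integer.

Op 1: append 1 -> log_len=1
Op 2: append 1 -> log_len=2
Op 3: F2 acks idx 2 -> match: F0=0 F1=0 F2=2 F3=0; commitIndex=0
Op 4: append 2 -> log_len=4
Op 5: F0 acks idx 2 -> match: F0=2 F1=0 F2=2 F3=0; commitIndex=2
Op 6: F3 acks idx 4 -> match: F0=2 F1=0 F2=2 F3=4; commitIndex=2
Op 7: F2 acks idx 2 -> match: F0=2 F1=0 F2=2 F3=4; commitIndex=2
Op 8: append 2 -> log_len=6

Answer: 6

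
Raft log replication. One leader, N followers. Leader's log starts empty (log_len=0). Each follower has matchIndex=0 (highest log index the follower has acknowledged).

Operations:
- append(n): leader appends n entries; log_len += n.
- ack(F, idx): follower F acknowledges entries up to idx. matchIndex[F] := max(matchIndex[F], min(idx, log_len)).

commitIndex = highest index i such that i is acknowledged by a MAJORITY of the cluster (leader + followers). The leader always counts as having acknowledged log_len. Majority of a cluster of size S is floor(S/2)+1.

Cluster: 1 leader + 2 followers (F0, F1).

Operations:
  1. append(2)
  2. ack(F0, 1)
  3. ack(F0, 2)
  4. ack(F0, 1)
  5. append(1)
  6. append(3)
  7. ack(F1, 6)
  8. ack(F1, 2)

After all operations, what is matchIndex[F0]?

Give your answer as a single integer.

Op 1: append 2 -> log_len=2
Op 2: F0 acks idx 1 -> match: F0=1 F1=0; commitIndex=1
Op 3: F0 acks idx 2 -> match: F0=2 F1=0; commitIndex=2
Op 4: F0 acks idx 1 -> match: F0=2 F1=0; commitIndex=2
Op 5: append 1 -> log_len=3
Op 6: append 3 -> log_len=6
Op 7: F1 acks idx 6 -> match: F0=2 F1=6; commitIndex=6
Op 8: F1 acks idx 2 -> match: F0=2 F1=6; commitIndex=6

Answer: 2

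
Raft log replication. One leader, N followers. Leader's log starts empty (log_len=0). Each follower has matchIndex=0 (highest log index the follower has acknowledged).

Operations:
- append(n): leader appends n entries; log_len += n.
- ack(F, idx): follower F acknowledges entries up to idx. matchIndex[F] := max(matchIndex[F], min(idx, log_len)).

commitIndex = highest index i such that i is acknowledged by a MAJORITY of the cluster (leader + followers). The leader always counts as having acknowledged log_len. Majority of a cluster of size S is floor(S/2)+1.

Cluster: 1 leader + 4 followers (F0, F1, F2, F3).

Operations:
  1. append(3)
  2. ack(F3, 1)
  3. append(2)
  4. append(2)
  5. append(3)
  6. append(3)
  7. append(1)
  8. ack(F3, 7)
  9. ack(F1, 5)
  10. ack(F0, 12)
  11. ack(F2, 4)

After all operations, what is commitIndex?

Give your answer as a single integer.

Op 1: append 3 -> log_len=3
Op 2: F3 acks idx 1 -> match: F0=0 F1=0 F2=0 F3=1; commitIndex=0
Op 3: append 2 -> log_len=5
Op 4: append 2 -> log_len=7
Op 5: append 3 -> log_len=10
Op 6: append 3 -> log_len=13
Op 7: append 1 -> log_len=14
Op 8: F3 acks idx 7 -> match: F0=0 F1=0 F2=0 F3=7; commitIndex=0
Op 9: F1 acks idx 5 -> match: F0=0 F1=5 F2=0 F3=7; commitIndex=5
Op 10: F0 acks idx 12 -> match: F0=12 F1=5 F2=0 F3=7; commitIndex=7
Op 11: F2 acks idx 4 -> match: F0=12 F1=5 F2=4 F3=7; commitIndex=7

Answer: 7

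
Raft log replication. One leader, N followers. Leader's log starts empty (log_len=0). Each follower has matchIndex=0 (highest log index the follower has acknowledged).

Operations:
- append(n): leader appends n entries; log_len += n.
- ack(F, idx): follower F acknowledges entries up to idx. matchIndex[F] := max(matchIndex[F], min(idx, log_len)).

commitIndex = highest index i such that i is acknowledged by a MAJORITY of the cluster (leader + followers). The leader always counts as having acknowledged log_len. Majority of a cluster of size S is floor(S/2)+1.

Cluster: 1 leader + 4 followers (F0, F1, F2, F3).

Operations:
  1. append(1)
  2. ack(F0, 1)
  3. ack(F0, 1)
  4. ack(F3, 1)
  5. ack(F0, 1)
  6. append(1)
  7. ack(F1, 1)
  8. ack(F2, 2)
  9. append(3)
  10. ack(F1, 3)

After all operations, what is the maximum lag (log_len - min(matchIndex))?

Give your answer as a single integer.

Op 1: append 1 -> log_len=1
Op 2: F0 acks idx 1 -> match: F0=1 F1=0 F2=0 F3=0; commitIndex=0
Op 3: F0 acks idx 1 -> match: F0=1 F1=0 F2=0 F3=0; commitIndex=0
Op 4: F3 acks idx 1 -> match: F0=1 F1=0 F2=0 F3=1; commitIndex=1
Op 5: F0 acks idx 1 -> match: F0=1 F1=0 F2=0 F3=1; commitIndex=1
Op 6: append 1 -> log_len=2
Op 7: F1 acks idx 1 -> match: F0=1 F1=1 F2=0 F3=1; commitIndex=1
Op 8: F2 acks idx 2 -> match: F0=1 F1=1 F2=2 F3=1; commitIndex=1
Op 9: append 3 -> log_len=5
Op 10: F1 acks idx 3 -> match: F0=1 F1=3 F2=2 F3=1; commitIndex=2

Answer: 4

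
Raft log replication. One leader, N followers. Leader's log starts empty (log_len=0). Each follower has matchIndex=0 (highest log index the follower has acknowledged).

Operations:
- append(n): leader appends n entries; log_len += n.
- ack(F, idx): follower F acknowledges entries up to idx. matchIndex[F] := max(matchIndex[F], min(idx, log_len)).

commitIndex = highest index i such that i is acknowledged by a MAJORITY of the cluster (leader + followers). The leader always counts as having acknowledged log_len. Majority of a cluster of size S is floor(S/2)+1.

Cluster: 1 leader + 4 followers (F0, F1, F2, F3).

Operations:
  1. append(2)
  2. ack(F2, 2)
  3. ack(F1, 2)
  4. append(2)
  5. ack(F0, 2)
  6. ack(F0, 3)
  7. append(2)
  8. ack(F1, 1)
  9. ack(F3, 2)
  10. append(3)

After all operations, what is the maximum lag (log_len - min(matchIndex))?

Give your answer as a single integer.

Op 1: append 2 -> log_len=2
Op 2: F2 acks idx 2 -> match: F0=0 F1=0 F2=2 F3=0; commitIndex=0
Op 3: F1 acks idx 2 -> match: F0=0 F1=2 F2=2 F3=0; commitIndex=2
Op 4: append 2 -> log_len=4
Op 5: F0 acks idx 2 -> match: F0=2 F1=2 F2=2 F3=0; commitIndex=2
Op 6: F0 acks idx 3 -> match: F0=3 F1=2 F2=2 F3=0; commitIndex=2
Op 7: append 2 -> log_len=6
Op 8: F1 acks idx 1 -> match: F0=3 F1=2 F2=2 F3=0; commitIndex=2
Op 9: F3 acks idx 2 -> match: F0=3 F1=2 F2=2 F3=2; commitIndex=2
Op 10: append 3 -> log_len=9

Answer: 7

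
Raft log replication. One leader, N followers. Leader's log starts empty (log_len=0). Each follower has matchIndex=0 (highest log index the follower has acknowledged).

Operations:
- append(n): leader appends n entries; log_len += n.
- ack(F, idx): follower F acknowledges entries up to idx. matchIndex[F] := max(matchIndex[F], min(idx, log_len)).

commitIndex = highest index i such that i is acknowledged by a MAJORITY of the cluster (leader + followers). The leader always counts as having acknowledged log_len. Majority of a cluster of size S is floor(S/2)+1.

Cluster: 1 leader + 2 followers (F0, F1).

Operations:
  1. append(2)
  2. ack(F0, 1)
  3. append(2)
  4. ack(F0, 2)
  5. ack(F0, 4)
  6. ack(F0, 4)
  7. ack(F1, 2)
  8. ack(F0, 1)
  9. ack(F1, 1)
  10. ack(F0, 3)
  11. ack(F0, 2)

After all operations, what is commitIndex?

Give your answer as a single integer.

Answer: 4

Derivation:
Op 1: append 2 -> log_len=2
Op 2: F0 acks idx 1 -> match: F0=1 F1=0; commitIndex=1
Op 3: append 2 -> log_len=4
Op 4: F0 acks idx 2 -> match: F0=2 F1=0; commitIndex=2
Op 5: F0 acks idx 4 -> match: F0=4 F1=0; commitIndex=4
Op 6: F0 acks idx 4 -> match: F0=4 F1=0; commitIndex=4
Op 7: F1 acks idx 2 -> match: F0=4 F1=2; commitIndex=4
Op 8: F0 acks idx 1 -> match: F0=4 F1=2; commitIndex=4
Op 9: F1 acks idx 1 -> match: F0=4 F1=2; commitIndex=4
Op 10: F0 acks idx 3 -> match: F0=4 F1=2; commitIndex=4
Op 11: F0 acks idx 2 -> match: F0=4 F1=2; commitIndex=4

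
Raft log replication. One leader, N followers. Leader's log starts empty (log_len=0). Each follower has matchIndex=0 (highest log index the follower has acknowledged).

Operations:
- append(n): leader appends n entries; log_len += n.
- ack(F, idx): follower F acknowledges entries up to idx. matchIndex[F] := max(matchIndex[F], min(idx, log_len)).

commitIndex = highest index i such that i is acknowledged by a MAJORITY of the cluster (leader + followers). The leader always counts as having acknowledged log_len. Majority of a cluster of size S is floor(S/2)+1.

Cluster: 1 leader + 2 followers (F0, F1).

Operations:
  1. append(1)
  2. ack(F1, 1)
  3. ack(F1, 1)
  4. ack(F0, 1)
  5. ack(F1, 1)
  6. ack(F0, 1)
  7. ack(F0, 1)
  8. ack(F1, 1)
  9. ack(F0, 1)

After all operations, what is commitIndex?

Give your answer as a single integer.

Op 1: append 1 -> log_len=1
Op 2: F1 acks idx 1 -> match: F0=0 F1=1; commitIndex=1
Op 3: F1 acks idx 1 -> match: F0=0 F1=1; commitIndex=1
Op 4: F0 acks idx 1 -> match: F0=1 F1=1; commitIndex=1
Op 5: F1 acks idx 1 -> match: F0=1 F1=1; commitIndex=1
Op 6: F0 acks idx 1 -> match: F0=1 F1=1; commitIndex=1
Op 7: F0 acks idx 1 -> match: F0=1 F1=1; commitIndex=1
Op 8: F1 acks idx 1 -> match: F0=1 F1=1; commitIndex=1
Op 9: F0 acks idx 1 -> match: F0=1 F1=1; commitIndex=1

Answer: 1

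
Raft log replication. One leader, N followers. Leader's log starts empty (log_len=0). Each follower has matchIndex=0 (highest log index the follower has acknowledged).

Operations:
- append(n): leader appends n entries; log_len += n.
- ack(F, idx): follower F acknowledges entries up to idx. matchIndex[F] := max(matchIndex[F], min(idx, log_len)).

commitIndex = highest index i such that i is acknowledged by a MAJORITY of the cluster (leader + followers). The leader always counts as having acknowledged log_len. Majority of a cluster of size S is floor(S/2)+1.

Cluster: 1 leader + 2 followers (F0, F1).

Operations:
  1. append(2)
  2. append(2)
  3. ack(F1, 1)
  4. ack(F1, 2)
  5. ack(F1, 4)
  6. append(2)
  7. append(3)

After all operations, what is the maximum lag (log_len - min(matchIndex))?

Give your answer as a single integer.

Answer: 9

Derivation:
Op 1: append 2 -> log_len=2
Op 2: append 2 -> log_len=4
Op 3: F1 acks idx 1 -> match: F0=0 F1=1; commitIndex=1
Op 4: F1 acks idx 2 -> match: F0=0 F1=2; commitIndex=2
Op 5: F1 acks idx 4 -> match: F0=0 F1=4; commitIndex=4
Op 6: append 2 -> log_len=6
Op 7: append 3 -> log_len=9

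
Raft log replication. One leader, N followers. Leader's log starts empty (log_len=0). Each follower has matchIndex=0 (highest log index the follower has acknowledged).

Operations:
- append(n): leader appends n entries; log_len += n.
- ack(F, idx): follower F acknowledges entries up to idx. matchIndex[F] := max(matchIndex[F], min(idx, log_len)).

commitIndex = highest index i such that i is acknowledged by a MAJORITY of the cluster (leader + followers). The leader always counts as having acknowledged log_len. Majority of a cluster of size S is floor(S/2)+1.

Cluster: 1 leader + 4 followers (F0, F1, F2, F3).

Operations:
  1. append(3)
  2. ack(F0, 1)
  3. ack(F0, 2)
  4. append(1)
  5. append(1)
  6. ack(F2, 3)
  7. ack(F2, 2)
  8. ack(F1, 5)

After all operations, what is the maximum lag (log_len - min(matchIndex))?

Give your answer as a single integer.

Op 1: append 3 -> log_len=3
Op 2: F0 acks idx 1 -> match: F0=1 F1=0 F2=0 F3=0; commitIndex=0
Op 3: F0 acks idx 2 -> match: F0=2 F1=0 F2=0 F3=0; commitIndex=0
Op 4: append 1 -> log_len=4
Op 5: append 1 -> log_len=5
Op 6: F2 acks idx 3 -> match: F0=2 F1=0 F2=3 F3=0; commitIndex=2
Op 7: F2 acks idx 2 -> match: F0=2 F1=0 F2=3 F3=0; commitIndex=2
Op 8: F1 acks idx 5 -> match: F0=2 F1=5 F2=3 F3=0; commitIndex=3

Answer: 5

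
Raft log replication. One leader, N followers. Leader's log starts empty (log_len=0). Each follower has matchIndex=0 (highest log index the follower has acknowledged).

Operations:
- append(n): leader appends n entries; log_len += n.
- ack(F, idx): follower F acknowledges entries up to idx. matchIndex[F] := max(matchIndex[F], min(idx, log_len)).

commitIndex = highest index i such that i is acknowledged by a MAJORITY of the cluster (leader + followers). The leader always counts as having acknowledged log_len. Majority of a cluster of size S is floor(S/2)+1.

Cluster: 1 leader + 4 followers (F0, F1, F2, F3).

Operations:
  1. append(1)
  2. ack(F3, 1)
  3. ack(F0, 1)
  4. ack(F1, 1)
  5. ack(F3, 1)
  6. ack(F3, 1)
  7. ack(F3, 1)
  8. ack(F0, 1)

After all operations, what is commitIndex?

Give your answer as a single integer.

Answer: 1

Derivation:
Op 1: append 1 -> log_len=1
Op 2: F3 acks idx 1 -> match: F0=0 F1=0 F2=0 F3=1; commitIndex=0
Op 3: F0 acks idx 1 -> match: F0=1 F1=0 F2=0 F3=1; commitIndex=1
Op 4: F1 acks idx 1 -> match: F0=1 F1=1 F2=0 F3=1; commitIndex=1
Op 5: F3 acks idx 1 -> match: F0=1 F1=1 F2=0 F3=1; commitIndex=1
Op 6: F3 acks idx 1 -> match: F0=1 F1=1 F2=0 F3=1; commitIndex=1
Op 7: F3 acks idx 1 -> match: F0=1 F1=1 F2=0 F3=1; commitIndex=1
Op 8: F0 acks idx 1 -> match: F0=1 F1=1 F2=0 F3=1; commitIndex=1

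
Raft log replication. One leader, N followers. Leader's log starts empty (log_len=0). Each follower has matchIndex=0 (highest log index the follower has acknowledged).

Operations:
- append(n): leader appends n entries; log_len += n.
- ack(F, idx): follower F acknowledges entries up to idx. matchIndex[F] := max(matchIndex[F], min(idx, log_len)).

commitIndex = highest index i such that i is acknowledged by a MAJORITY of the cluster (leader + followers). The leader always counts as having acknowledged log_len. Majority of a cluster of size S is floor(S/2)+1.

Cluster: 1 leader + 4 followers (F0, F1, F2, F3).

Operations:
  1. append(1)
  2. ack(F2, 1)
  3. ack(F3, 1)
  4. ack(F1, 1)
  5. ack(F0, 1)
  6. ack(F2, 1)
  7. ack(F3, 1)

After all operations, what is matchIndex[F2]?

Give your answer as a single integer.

Op 1: append 1 -> log_len=1
Op 2: F2 acks idx 1 -> match: F0=0 F1=0 F2=1 F3=0; commitIndex=0
Op 3: F3 acks idx 1 -> match: F0=0 F1=0 F2=1 F3=1; commitIndex=1
Op 4: F1 acks idx 1 -> match: F0=0 F1=1 F2=1 F3=1; commitIndex=1
Op 5: F0 acks idx 1 -> match: F0=1 F1=1 F2=1 F3=1; commitIndex=1
Op 6: F2 acks idx 1 -> match: F0=1 F1=1 F2=1 F3=1; commitIndex=1
Op 7: F3 acks idx 1 -> match: F0=1 F1=1 F2=1 F3=1; commitIndex=1

Answer: 1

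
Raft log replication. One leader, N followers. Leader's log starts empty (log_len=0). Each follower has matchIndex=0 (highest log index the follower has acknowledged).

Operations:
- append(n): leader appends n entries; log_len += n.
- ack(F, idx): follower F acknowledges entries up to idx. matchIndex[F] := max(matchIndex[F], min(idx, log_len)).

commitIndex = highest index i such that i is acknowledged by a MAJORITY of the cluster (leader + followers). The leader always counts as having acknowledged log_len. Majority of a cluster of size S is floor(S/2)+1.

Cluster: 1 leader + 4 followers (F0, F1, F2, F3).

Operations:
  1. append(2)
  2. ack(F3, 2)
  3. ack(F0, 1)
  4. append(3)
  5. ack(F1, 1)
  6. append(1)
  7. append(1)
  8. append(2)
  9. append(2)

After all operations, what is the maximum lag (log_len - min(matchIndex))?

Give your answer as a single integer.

Answer: 11

Derivation:
Op 1: append 2 -> log_len=2
Op 2: F3 acks idx 2 -> match: F0=0 F1=0 F2=0 F3=2; commitIndex=0
Op 3: F0 acks idx 1 -> match: F0=1 F1=0 F2=0 F3=2; commitIndex=1
Op 4: append 3 -> log_len=5
Op 5: F1 acks idx 1 -> match: F0=1 F1=1 F2=0 F3=2; commitIndex=1
Op 6: append 1 -> log_len=6
Op 7: append 1 -> log_len=7
Op 8: append 2 -> log_len=9
Op 9: append 2 -> log_len=11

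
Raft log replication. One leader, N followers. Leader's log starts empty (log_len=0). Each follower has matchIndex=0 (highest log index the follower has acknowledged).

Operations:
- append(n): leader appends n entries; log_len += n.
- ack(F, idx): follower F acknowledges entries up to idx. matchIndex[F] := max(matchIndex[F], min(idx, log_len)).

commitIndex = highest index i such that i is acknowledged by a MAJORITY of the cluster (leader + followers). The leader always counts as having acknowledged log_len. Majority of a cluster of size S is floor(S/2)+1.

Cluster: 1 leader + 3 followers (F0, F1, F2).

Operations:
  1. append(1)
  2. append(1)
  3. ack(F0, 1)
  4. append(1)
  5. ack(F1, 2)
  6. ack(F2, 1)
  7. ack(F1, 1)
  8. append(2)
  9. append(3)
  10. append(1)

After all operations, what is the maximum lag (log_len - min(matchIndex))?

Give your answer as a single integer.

Answer: 8

Derivation:
Op 1: append 1 -> log_len=1
Op 2: append 1 -> log_len=2
Op 3: F0 acks idx 1 -> match: F0=1 F1=0 F2=0; commitIndex=0
Op 4: append 1 -> log_len=3
Op 5: F1 acks idx 2 -> match: F0=1 F1=2 F2=0; commitIndex=1
Op 6: F2 acks idx 1 -> match: F0=1 F1=2 F2=1; commitIndex=1
Op 7: F1 acks idx 1 -> match: F0=1 F1=2 F2=1; commitIndex=1
Op 8: append 2 -> log_len=5
Op 9: append 3 -> log_len=8
Op 10: append 1 -> log_len=9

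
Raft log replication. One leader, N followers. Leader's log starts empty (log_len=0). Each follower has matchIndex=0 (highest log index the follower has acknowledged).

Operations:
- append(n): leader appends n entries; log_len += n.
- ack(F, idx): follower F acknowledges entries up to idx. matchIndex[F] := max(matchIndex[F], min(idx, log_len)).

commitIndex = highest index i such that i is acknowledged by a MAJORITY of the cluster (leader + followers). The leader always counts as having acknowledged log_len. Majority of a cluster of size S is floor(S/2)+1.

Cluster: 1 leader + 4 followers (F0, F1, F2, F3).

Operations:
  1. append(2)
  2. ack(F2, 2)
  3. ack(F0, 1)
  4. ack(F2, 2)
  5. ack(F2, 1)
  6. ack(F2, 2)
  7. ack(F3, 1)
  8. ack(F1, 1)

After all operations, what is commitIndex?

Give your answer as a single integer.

Answer: 1

Derivation:
Op 1: append 2 -> log_len=2
Op 2: F2 acks idx 2 -> match: F0=0 F1=0 F2=2 F3=0; commitIndex=0
Op 3: F0 acks idx 1 -> match: F0=1 F1=0 F2=2 F3=0; commitIndex=1
Op 4: F2 acks idx 2 -> match: F0=1 F1=0 F2=2 F3=0; commitIndex=1
Op 5: F2 acks idx 1 -> match: F0=1 F1=0 F2=2 F3=0; commitIndex=1
Op 6: F2 acks idx 2 -> match: F0=1 F1=0 F2=2 F3=0; commitIndex=1
Op 7: F3 acks idx 1 -> match: F0=1 F1=0 F2=2 F3=1; commitIndex=1
Op 8: F1 acks idx 1 -> match: F0=1 F1=1 F2=2 F3=1; commitIndex=1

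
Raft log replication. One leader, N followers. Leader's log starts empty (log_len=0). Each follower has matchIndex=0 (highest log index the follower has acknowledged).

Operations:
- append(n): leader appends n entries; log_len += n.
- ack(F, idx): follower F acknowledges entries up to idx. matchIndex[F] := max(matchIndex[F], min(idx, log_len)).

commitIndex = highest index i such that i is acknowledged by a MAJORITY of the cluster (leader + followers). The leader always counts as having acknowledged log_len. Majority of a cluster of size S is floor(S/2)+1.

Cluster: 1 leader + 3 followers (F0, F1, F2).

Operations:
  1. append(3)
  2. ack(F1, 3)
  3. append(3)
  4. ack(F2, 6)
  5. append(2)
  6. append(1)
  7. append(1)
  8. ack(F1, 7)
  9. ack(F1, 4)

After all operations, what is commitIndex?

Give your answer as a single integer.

Answer: 6

Derivation:
Op 1: append 3 -> log_len=3
Op 2: F1 acks idx 3 -> match: F0=0 F1=3 F2=0; commitIndex=0
Op 3: append 3 -> log_len=6
Op 4: F2 acks idx 6 -> match: F0=0 F1=3 F2=6; commitIndex=3
Op 5: append 2 -> log_len=8
Op 6: append 1 -> log_len=9
Op 7: append 1 -> log_len=10
Op 8: F1 acks idx 7 -> match: F0=0 F1=7 F2=6; commitIndex=6
Op 9: F1 acks idx 4 -> match: F0=0 F1=7 F2=6; commitIndex=6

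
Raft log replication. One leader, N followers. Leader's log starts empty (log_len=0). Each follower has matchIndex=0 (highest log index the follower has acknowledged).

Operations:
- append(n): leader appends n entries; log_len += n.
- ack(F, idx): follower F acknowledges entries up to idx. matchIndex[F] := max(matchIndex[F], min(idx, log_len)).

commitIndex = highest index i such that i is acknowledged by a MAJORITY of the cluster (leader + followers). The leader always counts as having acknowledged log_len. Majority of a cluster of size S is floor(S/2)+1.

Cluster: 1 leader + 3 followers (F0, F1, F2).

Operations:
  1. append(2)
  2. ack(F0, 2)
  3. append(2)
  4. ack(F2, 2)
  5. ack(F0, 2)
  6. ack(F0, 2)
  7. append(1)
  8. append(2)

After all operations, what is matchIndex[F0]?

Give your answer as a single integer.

Answer: 2

Derivation:
Op 1: append 2 -> log_len=2
Op 2: F0 acks idx 2 -> match: F0=2 F1=0 F2=0; commitIndex=0
Op 3: append 2 -> log_len=4
Op 4: F2 acks idx 2 -> match: F0=2 F1=0 F2=2; commitIndex=2
Op 5: F0 acks idx 2 -> match: F0=2 F1=0 F2=2; commitIndex=2
Op 6: F0 acks idx 2 -> match: F0=2 F1=0 F2=2; commitIndex=2
Op 7: append 1 -> log_len=5
Op 8: append 2 -> log_len=7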